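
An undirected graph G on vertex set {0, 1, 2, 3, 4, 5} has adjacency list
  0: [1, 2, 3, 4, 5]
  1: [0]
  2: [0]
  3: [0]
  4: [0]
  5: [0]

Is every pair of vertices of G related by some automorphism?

No

Vertex 0 is the only vertex of degree 5, so every automorphism fixes it; G is not vertex-transitive.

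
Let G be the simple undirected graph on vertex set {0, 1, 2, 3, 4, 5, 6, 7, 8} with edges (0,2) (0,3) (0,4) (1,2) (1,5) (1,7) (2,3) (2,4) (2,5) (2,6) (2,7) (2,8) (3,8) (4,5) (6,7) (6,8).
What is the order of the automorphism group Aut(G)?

Vertex 2 is the unique vertex of degree 8; the remaining 8 vertices each have degree 3 and induce a cycle, so G is the wheel on 9 vertices with hub 2. Every automorphism fixes the hub and acts on the rim 8-cycle, so Aut(G) ≅ Aut(C_8) = D_8 of order 16.

16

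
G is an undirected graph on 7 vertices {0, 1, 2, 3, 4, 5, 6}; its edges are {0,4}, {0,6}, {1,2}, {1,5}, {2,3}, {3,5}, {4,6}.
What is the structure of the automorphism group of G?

D_4 × D_3

G has two connected components, {1, 2, 3, 5} and {0, 4, 6}; each is 2-regular, so G = C_4 ⊔ C_3. No automorphism exchanges components of different sizes, hence Aut(G) is the direct product D_4 × D_3, order 48.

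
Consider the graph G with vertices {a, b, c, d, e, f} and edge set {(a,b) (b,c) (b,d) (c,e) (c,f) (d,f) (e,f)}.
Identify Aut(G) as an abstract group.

The degree sequence is [1, 3, 3, 2, 2, 3]. Checking the degree-preserving permutations of the vertex set shows that none except the identity preserves every edge, so Aut(G) is trivial.

the trivial group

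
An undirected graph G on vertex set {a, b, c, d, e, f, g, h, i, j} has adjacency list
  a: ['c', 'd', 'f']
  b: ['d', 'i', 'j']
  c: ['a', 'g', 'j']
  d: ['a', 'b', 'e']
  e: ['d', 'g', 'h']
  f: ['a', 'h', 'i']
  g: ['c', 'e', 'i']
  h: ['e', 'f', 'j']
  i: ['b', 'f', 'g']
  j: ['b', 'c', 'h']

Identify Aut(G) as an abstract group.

G is 3-regular on 10 vertices with no triangles and no 4-cycles (girth 5): this is the Petersen graph. Viewing the Petersen graph as the Kneser graph K(5,2) — vertices are 2-subsets of {1,…,5}, edges join disjoint pairs — its automorphisms are exactly the permutations of the 5-element set, so Aut ≅ S_5 of order 120.

the symmetric group S_5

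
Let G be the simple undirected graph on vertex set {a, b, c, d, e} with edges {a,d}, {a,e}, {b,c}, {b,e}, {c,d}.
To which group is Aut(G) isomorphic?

the dihedral group of order 10

G is 2-regular and connected on 5 vertices, i.e. the cycle C_5. The automorphisms of the 5-cycle are exactly the symmetries of a regular 5-gon: the dihedral group D_5, |D_5| = 10.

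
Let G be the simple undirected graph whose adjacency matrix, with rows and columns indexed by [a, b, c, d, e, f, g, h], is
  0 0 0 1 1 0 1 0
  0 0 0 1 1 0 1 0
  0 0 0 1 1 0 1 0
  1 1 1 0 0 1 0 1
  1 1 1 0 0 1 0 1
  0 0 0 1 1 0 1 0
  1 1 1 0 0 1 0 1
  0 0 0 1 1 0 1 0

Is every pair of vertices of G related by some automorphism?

No

Automorphisms preserve degree, but G has vertices of degree 3 and vertices of degree 5; no automorphism maps one to the other, so G is not vertex-transitive.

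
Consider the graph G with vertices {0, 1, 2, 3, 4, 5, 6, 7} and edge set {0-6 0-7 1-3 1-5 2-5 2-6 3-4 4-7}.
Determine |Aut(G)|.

16

G is 2-regular and connected on 8 vertices, i.e. the cycle C_8. The automorphisms of the 8-cycle are exactly the symmetries of a regular 8-gon: the dihedral group D_8, |D_8| = 16.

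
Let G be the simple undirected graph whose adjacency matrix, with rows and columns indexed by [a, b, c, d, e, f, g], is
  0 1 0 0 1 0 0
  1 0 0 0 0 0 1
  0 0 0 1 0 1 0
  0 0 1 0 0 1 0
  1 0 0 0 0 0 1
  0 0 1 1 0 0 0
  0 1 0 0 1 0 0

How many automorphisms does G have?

G has two connected components, {a, b, e, g} and {c, d, f}; each is 2-regular, so G = C_4 ⊔ C_3. The components are non-isomorphic (different sizes), so Aut(G) = Aut(C_3) × Aut(C_4) = D_3 × D_4 of order 6·8 = 48.

48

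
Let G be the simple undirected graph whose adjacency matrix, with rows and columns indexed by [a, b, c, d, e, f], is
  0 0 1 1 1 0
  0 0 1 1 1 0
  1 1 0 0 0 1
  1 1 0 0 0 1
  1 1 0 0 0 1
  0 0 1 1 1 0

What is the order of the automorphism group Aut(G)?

72

G is 3-regular and bipartite with parts {c, d, e} and {a, b, f} (each part is independent and every cross-pair is an edge), so G = K_{3,3}. Each part can be permuted independently (S_3 × S_3) and the two equal-size parts can also be swapped, giving (S_3 × S_3) ⋊ Z_2 of order 2·(3!)² = 72.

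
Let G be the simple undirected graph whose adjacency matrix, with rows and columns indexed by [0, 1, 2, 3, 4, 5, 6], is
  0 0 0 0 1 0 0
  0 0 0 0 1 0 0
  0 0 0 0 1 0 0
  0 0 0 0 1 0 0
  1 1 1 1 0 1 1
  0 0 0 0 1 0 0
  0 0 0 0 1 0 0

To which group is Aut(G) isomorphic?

Vertex 4 has degree 6 and every other vertex has degree 1, so G is the star K_{1,6} with centre 4. The 6 leaves are pairwise interchangeable while the centre is fixed, giving Aut(G) = S_6.

S_6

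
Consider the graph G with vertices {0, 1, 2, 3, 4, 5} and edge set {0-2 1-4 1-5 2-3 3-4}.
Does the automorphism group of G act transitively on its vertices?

Automorphisms preserve degree, but G has vertices of degree 1 and vertices of degree 2; no automorphism maps one to the other, so G is not vertex-transitive.

No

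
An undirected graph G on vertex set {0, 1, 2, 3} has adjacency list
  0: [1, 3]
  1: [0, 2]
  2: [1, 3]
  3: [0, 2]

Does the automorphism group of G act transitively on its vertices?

G is 2-regular and bipartite on 2^2 = 4 vertices with girth 4; it is the hypercube graph Q_2. Aut(Q_2) consists of the signed permutations of the 2 coordinate axes: 2! permutations times 2^2 sign flips, so |Aut| = 2^2·2! = 8. This group acts transitively on the 4 vertices.

Yes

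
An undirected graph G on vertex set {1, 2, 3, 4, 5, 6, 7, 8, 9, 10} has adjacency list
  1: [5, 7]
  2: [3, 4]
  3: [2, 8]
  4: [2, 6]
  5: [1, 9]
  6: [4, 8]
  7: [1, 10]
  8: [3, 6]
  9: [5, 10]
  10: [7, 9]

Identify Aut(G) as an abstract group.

(D_5 × D_5) ⋊ Z_2

G has two connected components, {1, 5, 7, 9, 10} and {2, 3, 4, 6, 8}; each is 2-regular, so G = C_5 ⊔ C_5. With two isomorphic components, Aut(G) = Aut(C_5) ≀ S_2 = (D_5 × D_5) ⋊ Z_2: permute each cycle by D_5, then optionally swap the two cycles. Order 2·(2·5)² = 200.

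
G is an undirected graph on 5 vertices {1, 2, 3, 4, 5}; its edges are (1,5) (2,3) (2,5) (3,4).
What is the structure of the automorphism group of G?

Z_2

The degree sequence is [1, 2, 2, 1, 2]; the two degree-1 vertices 1 and 4 are the ends of a path, so G = P_5. A path has exactly one nontrivial symmetry — reversal — giving Aut(G) of order 2.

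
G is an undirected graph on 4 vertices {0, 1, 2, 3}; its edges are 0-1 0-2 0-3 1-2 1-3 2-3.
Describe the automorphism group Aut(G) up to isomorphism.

Every vertex has degree 3, so G is the complete graph K_4. Any permutation of the 4 vertices preserves K_4, so Aut(K_4) = S_4 of order 4! = 24.

S_4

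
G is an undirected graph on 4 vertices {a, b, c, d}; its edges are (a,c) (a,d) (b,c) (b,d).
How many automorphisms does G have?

G is 2-regular and bipartite with parts {a, b} and {c, d} (each part is independent and every cross-pair is an edge), so G = K_{2,2}. Aut(K_{2,2}) is the wreath product S_2 ≀ Z_2: permute within each part, then optionally swap the parts; |Aut| = 2·(2!)² = 8.

8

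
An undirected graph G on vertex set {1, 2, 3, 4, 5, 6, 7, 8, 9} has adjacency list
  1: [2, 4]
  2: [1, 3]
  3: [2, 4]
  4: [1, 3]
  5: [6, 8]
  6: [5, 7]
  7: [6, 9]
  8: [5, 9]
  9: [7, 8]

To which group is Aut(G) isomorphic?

D_4 × D_5

G has two connected components, {5, 6, 7, 8, 9} and {1, 2, 3, 4}; each is 2-regular, so G = C_5 ⊔ C_4. The components are non-isomorphic (different sizes), so Aut(G) = Aut(C_4) × Aut(C_5) = D_4 × D_5 of order 8·10 = 80.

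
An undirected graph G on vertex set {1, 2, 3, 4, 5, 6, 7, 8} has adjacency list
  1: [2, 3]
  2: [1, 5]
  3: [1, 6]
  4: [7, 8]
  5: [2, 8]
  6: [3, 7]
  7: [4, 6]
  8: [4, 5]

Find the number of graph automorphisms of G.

Every vertex has degree 2 and the graph is connected, so G is the 8-cycle C_8. C_8 has 8 rotations and 8 reflections, so Aut(C_8) ≅ D_8 of order 16.

16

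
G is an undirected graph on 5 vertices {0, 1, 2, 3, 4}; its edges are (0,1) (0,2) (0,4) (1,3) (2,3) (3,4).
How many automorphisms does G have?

12

The vertices split by degree into {0, 3} (degree 3) and {1, 2, 4} (degree 2); every edge runs between the two parts, so G is the complete bipartite graph K_{2,3}. Automorphisms preserve the bipartition setwise (since the parts differ in size) and act as S_2 × S_3 within it; |Aut| = 12.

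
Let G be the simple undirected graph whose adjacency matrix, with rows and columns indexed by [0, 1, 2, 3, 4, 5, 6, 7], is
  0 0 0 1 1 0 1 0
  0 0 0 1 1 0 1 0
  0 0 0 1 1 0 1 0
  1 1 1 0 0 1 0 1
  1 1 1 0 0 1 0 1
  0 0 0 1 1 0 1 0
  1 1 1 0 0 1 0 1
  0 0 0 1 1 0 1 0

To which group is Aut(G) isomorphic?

The vertices split by degree into {3, 4, 6} (degree 5) and {0, 1, 2, 5, 7} (degree 3); every edge runs between the two parts, so G is the complete bipartite graph K_{3,5}. Automorphisms preserve the bipartition setwise (since the parts differ in size) and act as S_5 × S_3 within it; |Aut| = 720.

S_5 × S_3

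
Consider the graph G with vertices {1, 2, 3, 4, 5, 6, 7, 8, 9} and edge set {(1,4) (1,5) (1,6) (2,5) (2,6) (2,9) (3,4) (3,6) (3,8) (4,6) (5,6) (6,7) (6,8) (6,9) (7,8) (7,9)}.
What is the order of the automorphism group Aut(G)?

Vertex 6 is the unique vertex of degree 8; the remaining 8 vertices each have degree 3 and induce a cycle, so G is the wheel on 9 vertices with hub 6. Every automorphism fixes the hub and acts on the rim 8-cycle, so Aut(G) ≅ Aut(C_8) = D_8 of order 16.

16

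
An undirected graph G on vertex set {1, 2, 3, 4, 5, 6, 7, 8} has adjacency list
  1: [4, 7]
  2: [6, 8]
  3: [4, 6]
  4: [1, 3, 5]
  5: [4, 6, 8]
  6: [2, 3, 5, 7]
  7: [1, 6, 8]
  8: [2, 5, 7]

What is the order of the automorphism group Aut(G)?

The degree sequence is [2, 2, 2, 3, 3, 4, 3, 3]. Checking the degree-preserving permutations of the vertex set shows that none except the identity preserves every edge, so Aut(G) is trivial.

1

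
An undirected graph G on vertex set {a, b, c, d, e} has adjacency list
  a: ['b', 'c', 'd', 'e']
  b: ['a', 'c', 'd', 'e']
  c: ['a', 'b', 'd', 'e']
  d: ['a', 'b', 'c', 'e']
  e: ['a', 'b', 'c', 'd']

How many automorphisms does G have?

All 5 vertices are pairwise adjacent: G = K_5. Every bijection on the vertex set is an automorphism of K_5; hence Aut(K_5) ≅ S_5, order 120.

120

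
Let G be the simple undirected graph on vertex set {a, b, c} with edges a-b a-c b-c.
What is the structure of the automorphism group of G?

Every vertex has degree 2, so G is the complete graph K_3. Any permutation of the 3 vertices preserves K_3, so Aut(K_3) = S_3 of order 3! = 6.

S_3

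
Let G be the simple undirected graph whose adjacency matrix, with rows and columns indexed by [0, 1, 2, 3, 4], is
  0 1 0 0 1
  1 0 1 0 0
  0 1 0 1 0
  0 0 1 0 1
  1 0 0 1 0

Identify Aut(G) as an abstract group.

the dihedral group of order 10

G is 2-regular and connected on 5 vertices, i.e. the cycle C_5. C_5 has 5 rotations and 5 reflections, so Aut(C_5) ≅ D_5 of order 10.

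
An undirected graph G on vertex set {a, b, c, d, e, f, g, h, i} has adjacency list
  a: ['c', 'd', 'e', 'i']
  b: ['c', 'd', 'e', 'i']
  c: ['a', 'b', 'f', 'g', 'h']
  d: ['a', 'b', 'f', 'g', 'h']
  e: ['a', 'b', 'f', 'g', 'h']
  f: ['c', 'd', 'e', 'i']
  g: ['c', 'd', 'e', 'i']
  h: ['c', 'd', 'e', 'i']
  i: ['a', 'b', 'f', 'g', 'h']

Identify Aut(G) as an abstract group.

S_4 × S_5

The vertices split by degree into {c, d, e, i} (degree 5) and {a, b, f, g, h} (degree 4); every edge runs between the two parts, so G is the complete bipartite graph K_{4,5}. The parts have unequal sizes, so no automorphism swaps them; each part is permuted independently, giving S_4 × S_5 of order 4!·5! = 2880.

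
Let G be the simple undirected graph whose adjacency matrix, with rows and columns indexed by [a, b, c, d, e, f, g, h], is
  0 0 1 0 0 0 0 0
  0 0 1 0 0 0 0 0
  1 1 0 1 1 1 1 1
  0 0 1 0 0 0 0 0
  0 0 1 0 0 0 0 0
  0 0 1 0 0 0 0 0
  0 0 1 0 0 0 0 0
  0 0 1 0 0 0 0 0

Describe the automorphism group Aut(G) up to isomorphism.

Vertex c has degree 7 and every other vertex has degree 1, so G is the star K_{1,7} with centre c. Any automorphism fixes the centre and permutes the 7 leaves freely, so Aut(G) ≅ S_7 of order 7! = 5040.

the symmetric group on 7 letters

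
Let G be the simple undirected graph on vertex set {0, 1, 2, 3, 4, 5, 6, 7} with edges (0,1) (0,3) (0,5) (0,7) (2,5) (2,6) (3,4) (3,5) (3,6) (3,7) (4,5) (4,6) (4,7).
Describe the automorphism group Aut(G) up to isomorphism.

Degrees alone do not determine every vertex (e.g. 0 and 4 both have degree 4), but their neighbour-degree multisets differ: N(0) has degrees [1, 3, 4, 5] while N(4) has degrees [3, 3, 4, 5]. Repeating this refinement separates all vertices, so the only automorphism is the identity.

the trivial group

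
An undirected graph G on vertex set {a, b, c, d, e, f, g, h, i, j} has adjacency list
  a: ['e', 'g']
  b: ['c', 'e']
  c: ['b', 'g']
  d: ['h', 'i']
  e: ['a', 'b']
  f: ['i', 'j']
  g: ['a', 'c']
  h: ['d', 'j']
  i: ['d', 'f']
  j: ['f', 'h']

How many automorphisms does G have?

200

G has two connected components, {d, f, h, i, j} and {a, b, c, e, g}; each is 2-regular, so G = C_5 ⊔ C_5. With two isomorphic components, Aut(G) = Aut(C_5) ≀ S_2 = (D_5 × D_5) ⋊ Z_2: permute each cycle by D_5, then optionally swap the two cycles. Order 2·(2·5)² = 200.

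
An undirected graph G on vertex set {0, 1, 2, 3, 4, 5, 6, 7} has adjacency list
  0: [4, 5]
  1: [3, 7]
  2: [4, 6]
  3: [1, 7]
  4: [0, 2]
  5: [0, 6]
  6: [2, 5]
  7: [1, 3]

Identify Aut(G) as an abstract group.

D_5 × D_3

G has two connected components, {0, 2, 4, 5, 6} and {1, 3, 7}; each is 2-regular, so G = C_5 ⊔ C_3. No automorphism exchanges components of different sizes, hence Aut(G) is the direct product D_5 × D_3, order 60.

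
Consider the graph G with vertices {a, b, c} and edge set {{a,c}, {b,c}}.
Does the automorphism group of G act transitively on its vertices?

Vertex c is the only vertex of degree 2, so every automorphism fixes it; G is not vertex-transitive.

No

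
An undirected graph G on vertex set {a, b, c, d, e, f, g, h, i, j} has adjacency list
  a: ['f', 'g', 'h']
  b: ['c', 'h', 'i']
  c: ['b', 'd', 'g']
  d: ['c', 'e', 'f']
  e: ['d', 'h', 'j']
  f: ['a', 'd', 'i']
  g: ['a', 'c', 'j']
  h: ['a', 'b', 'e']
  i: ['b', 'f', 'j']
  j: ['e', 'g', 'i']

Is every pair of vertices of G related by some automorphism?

G is 3-regular on 10 vertices with no triangles and no 4-cycles (girth 5): this is the Petersen graph. Viewing the Petersen graph as the Kneser graph K(5,2) — vertices are 2-subsets of {1,…,5}, edges join disjoint pairs — its automorphisms are exactly the permutations of the 5-element set, so Aut ≅ S_5 of order 120. Under this action every vertex can be carried to every other, so G is vertex-transitive.

Yes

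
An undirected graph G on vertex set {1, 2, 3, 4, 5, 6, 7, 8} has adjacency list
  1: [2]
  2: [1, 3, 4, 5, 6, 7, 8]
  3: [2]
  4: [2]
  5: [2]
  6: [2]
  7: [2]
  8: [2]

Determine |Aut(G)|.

5040

Vertex 2 has degree 7 and every other vertex has degree 1, so G is the star K_{1,7} with centre 2. The 7 leaves are pairwise interchangeable while the centre is fixed, giving Aut(G) = S_7.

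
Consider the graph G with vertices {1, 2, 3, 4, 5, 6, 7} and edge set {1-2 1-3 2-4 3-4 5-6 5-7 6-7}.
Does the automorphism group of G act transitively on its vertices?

G has two connected components, {1, 2, 3, 4} and {5, 6, 7}; each is 2-regular, so G = C_4 ⊔ C_3. The orbit of 1 under Aut(G) is {1, 2, 3, 4}, which does not contain 5, so G is not vertex-transitive.

No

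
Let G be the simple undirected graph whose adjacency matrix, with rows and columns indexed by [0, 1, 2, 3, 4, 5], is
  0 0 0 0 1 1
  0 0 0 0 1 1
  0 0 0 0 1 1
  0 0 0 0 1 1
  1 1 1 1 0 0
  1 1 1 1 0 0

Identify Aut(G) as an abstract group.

The vertices split by degree into {4, 5} (degree 4) and {0, 1, 2, 3} (degree 2); every edge runs between the two parts, so G is the complete bipartite graph K_{2,4}. The parts have unequal sizes, so no automorphism swaps them; each part is permuted independently, giving S_2 × S_4 of order 2!·4! = 48.

S_2 × S_4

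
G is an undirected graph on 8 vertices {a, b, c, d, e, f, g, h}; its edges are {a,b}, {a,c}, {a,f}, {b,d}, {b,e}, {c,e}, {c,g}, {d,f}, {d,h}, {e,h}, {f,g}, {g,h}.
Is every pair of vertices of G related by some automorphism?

Yes

G is 3-regular and bipartite on 2^3 = 8 vertices with girth 4; it is the hypercube graph Q_3. The symmetry group of the 3-cube is the hyperoctahedral group B_3 = Z_2 ≀ S_3, of order 2^3·3! = 48. This group acts transitively on the 8 vertices.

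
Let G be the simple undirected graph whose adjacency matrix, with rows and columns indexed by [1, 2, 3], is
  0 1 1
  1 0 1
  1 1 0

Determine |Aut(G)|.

All 3 vertices are pairwise adjacent: G = K_3. Any permutation of the 3 vertices preserves K_3, so Aut(K_3) = S_3 of order 3! = 6.

6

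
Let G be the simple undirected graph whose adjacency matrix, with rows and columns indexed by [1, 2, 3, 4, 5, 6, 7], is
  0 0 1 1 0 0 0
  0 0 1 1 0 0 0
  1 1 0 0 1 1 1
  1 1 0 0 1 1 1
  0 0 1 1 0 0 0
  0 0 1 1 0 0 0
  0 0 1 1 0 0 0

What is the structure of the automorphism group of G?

The vertices split by degree into {3, 4} (degree 5) and {1, 2, 5, 6, 7} (degree 2); every edge runs between the two parts, so G is the complete bipartite graph K_{2,5}. The parts have unequal sizes, so no automorphism swaps them; each part is permuted independently, giving S_5 × S_2 of order 5!·2! = 240.

S_5 × S_2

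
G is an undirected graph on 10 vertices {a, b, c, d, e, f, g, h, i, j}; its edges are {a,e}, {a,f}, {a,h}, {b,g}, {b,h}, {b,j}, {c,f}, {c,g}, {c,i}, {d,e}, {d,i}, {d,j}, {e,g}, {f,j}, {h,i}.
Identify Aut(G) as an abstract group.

G is 3-regular on 10 vertices with no triangles and no 4-cycles (girth 5): this is the Petersen graph. It is a classical fact that the Petersen graph has automorphism group S_5 (order 120), arising from its description as the Kneser graph K(5,2).

the symmetric group S_5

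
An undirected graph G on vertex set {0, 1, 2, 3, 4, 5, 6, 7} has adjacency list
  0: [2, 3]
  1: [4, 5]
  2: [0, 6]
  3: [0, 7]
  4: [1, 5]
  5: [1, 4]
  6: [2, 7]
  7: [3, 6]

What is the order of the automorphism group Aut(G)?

G has two connected components, {0, 2, 3, 6, 7} and {1, 4, 5}; each is 2-regular, so G = C_5 ⊔ C_3. The components are non-isomorphic (different sizes), so Aut(G) = Aut(C_3) × Aut(C_5) = D_3 × D_5 of order 6·10 = 60.

60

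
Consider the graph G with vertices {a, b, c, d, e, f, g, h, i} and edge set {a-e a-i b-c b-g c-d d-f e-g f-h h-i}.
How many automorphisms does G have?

18

G is 2-regular and connected on 9 vertices, i.e. the cycle C_9. C_9 has 9 rotations and 9 reflections, so Aut(C_9) ≅ D_9 of order 18.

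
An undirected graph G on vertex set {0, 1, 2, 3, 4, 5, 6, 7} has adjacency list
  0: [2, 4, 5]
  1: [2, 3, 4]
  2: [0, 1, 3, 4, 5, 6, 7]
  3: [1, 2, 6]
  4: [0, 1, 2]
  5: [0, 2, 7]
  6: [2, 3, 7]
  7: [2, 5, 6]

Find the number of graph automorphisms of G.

Vertex 2 is the unique vertex of degree 7; the remaining 7 vertices each have degree 3 and induce a cycle, so G is the wheel on 8 vertices with hub 2. Every automorphism fixes the hub and acts on the rim 7-cycle, so Aut(G) ≅ Aut(C_7) = D_7 of order 14.

14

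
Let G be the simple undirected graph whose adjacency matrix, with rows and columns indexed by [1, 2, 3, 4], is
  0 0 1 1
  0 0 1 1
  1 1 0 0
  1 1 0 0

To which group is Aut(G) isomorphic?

G is 2-regular and bipartite on 2^2 = 4 vertices with girth 4; it is the hypercube graph Q_2. The symmetry group of the 2-cube is the hyperoctahedral group B_2 = Z_2 ≀ S_2, of order 2^2·2! = 8.

the dihedral group of order 8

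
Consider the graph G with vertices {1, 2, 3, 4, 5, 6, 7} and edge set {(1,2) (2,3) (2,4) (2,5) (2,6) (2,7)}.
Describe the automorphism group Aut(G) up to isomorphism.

S_6

Vertex 2 has degree 6 and every other vertex has degree 1, so G is the star K_{1,6} with centre 2. Any automorphism fixes the centre and permutes the 6 leaves freely, so Aut(G) ≅ S_6 of order 6! = 720.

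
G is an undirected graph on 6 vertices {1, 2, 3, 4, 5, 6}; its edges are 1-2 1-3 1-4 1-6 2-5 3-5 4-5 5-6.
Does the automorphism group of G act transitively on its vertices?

Automorphisms preserve degree, but G has vertices of degree 2 and vertices of degree 4; no automorphism maps one to the other, so G is not vertex-transitive.

No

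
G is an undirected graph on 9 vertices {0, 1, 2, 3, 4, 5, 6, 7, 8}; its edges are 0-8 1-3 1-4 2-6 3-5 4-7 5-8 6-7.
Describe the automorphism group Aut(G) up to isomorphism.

The degree sequence is [1, 2, 1, 2, 2, 2, 2, 2, 2]; the two degree-1 vertices 0 and 2 are the ends of a path, so G = P_9. A path has exactly one nontrivial symmetry — reversal — giving Aut(G) of order 2.

Z_2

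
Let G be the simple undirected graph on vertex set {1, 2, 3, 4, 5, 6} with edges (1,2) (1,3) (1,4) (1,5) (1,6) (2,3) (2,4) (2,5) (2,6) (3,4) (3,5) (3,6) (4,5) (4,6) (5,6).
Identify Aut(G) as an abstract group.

All 6 vertices are pairwise adjacent: G = K_6. Any permutation of the 6 vertices preserves K_6, so Aut(K_6) = S_6 of order 6! = 720.

S_6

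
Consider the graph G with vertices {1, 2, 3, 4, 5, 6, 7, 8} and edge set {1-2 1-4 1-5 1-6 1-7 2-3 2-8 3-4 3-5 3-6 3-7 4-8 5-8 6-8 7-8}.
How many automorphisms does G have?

The vertices split by degree into {1, 3, 8} (degree 5) and {2, 4, 5, 6, 7} (degree 3); every edge runs between the two parts, so G is the complete bipartite graph K_{3,5}. The parts have unequal sizes, so no automorphism swaps them; each part is permuted independently, giving S_5 × S_3 of order 5!·3! = 720.

720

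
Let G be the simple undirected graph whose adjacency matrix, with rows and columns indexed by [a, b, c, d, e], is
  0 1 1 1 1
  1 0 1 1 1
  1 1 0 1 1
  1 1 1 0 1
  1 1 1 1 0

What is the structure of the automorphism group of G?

the symmetric group on 5 letters

All 5 vertices are pairwise adjacent: G = K_5. Any permutation of the 5 vertices preserves K_5, so Aut(K_5) = S_5 of order 5! = 120.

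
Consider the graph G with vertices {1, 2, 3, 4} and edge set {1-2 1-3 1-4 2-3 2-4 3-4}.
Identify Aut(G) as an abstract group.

S_4

Every vertex has degree 3, so G is the complete graph K_4. Any permutation of the 4 vertices preserves K_4, so Aut(K_4) = S_4 of order 4! = 24.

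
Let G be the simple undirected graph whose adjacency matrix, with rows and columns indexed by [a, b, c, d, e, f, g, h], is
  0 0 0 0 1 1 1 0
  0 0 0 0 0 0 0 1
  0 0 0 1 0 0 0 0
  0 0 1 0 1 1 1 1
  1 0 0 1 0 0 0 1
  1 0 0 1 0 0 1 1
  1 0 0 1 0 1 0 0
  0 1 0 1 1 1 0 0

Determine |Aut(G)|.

1

The degree sequence is [3, 1, 1, 5, 3, 4, 3, 4]. Checking the degree-preserving permutations of the vertex set shows that none except the identity preserves every edge, so Aut(G) is trivial.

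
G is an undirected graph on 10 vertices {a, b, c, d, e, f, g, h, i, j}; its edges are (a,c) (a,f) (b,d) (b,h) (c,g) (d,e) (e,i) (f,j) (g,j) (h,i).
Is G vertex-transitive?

Yes

G has two connected components, {b, d, e, h, i} and {a, c, f, g, j}; each is 2-regular, so G = C_5 ⊔ C_5. With two isomorphic components, Aut(G) = Aut(C_5) ≀ S_2 = (D_5 × D_5) ⋊ Z_2: permute each cycle by D_5, then optionally swap the two cycles. Order 2·(2·5)² = 200. Under this action every vertex can be carried to every other, so G is vertex-transitive.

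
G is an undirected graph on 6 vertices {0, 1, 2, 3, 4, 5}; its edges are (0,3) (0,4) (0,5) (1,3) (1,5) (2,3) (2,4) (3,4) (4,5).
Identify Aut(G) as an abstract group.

the trivial group

Degrees alone do not determine every vertex (e.g. 0 and 5 both have degree 3), but their neighbour-degree multisets differ: N(0) has degrees [3, 4, 4] while N(5) has degrees [2, 3, 4]. Repeating this refinement separates all vertices, so the only automorphism is the identity.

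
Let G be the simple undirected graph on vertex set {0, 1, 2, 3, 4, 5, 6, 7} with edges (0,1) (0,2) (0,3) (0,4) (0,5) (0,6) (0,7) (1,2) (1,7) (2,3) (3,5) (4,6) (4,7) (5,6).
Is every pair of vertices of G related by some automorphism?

No

Vertex 0 is the only vertex of degree 7, so every automorphism fixes it; G is not vertex-transitive.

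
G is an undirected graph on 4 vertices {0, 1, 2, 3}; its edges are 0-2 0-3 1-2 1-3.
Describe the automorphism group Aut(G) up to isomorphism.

S_2 ≀ Z_2

G is 2-regular and bipartite with parts {0, 1} and {2, 3} (each part is independent and every cross-pair is an edge), so G = K_{2,2}. Each part can be permuted independently (S_2 × S_2) and the two equal-size parts can also be swapped, giving (S_2 × S_2) ⋊ Z_2 of order 2·(2!)² = 8.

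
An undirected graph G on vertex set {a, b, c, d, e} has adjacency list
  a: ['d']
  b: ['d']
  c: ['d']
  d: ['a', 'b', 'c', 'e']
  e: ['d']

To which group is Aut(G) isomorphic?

Vertex d has degree 4 and every other vertex has degree 1, so G is the star K_{1,4} with centre d. The 4 leaves are pairwise interchangeable while the centre is fixed, giving Aut(G) = S_4.

S_4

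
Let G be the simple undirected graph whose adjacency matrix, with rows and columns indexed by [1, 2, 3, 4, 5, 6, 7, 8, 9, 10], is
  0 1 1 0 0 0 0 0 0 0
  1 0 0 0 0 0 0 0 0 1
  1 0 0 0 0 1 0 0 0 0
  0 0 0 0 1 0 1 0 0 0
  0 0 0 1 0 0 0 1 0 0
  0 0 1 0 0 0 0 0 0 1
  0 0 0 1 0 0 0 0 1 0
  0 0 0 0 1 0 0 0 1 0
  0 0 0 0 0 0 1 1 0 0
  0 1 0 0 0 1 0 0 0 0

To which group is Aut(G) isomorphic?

(D_5 × D_5) ⋊ Z_2

G has two connected components, {1, 2, 3, 6, 10} and {4, 5, 7, 8, 9}; each is 2-regular, so G = C_5 ⊔ C_5. Aut of a disjoint union of two copies of C_5 is the wreath product D_5 ≀ Z_2, of order 2·10² = 200.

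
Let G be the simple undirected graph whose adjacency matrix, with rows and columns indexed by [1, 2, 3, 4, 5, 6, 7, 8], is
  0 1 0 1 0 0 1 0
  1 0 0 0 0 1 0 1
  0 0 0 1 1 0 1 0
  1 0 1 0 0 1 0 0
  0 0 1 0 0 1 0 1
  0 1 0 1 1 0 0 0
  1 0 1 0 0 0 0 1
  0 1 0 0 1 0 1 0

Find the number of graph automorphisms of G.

G is 3-regular and bipartite on 2^3 = 8 vertices with girth 4; it is the hypercube graph Q_3. Aut(Q_3) consists of the signed permutations of the 3 coordinate axes: 3! permutations times 2^3 sign flips, so |Aut| = 2^3·3! = 48.

48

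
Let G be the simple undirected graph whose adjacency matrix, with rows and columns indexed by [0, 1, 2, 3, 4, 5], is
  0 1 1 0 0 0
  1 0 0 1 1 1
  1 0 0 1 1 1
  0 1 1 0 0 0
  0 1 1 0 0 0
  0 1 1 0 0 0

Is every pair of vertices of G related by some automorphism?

Automorphisms preserve degree, but G has vertices of degree 2 and vertices of degree 4; no automorphism maps one to the other, so G is not vertex-transitive.

No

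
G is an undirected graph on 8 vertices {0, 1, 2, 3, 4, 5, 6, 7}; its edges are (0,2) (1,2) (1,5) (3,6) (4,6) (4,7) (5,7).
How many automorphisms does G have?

2

The degree sequence is [1, 2, 2, 1, 2, 2, 2, 2]; the two degree-1 vertices 0 and 3 are the ends of a path, so G = P_8. A path has exactly one nontrivial symmetry — reversal — giving Aut(G) of order 2.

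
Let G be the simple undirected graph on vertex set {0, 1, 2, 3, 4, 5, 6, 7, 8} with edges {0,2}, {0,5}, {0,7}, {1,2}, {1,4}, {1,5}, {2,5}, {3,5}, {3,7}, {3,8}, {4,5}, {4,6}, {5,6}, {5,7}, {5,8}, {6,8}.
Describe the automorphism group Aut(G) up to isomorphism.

Vertex 5 is the unique vertex of degree 8; the remaining 8 vertices each have degree 3 and induce a cycle, so G is the wheel on 9 vertices with hub 5. With the hub fixed, the remaining symmetry is that of the rim cycle C_8, giving the dihedral group D_8.

the dihedral group of order 16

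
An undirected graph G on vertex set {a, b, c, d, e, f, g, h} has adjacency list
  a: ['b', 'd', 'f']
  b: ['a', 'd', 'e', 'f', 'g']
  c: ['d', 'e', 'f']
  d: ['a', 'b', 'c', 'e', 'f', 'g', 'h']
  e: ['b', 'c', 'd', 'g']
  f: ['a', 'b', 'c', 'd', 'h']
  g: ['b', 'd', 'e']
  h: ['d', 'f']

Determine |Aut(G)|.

1

The degree sequence is [3, 5, 3, 7, 4, 5, 3, 2]. Checking the degree-preserving permutations of the vertex set shows that none except the identity preserves every edge, so Aut(G) is trivial.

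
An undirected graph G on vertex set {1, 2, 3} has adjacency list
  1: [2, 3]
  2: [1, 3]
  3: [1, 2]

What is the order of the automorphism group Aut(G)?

6

Every vertex has degree 2, so G is the complete graph K_3. Any permutation of the 3 vertices preserves K_3, so Aut(K_3) = S_3 of order 3! = 6.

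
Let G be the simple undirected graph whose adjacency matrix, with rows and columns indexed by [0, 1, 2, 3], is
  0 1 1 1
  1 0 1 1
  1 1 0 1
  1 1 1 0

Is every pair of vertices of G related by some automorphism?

Yes

Every vertex has degree 3, so G is the complete graph K_4. Any permutation of the 4 vertices preserves K_4, so Aut(K_4) = S_4 of order 4! = 24. This group acts transitively on the 4 vertices.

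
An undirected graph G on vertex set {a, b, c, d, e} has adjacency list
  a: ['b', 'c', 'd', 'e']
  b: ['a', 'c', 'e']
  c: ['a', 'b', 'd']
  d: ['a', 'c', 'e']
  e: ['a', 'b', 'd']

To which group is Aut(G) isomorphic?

the dihedral group of order 8

Vertex a is the unique vertex of degree 4; the remaining 4 vertices each have degree 3 and induce a cycle, so G is the wheel on 5 vertices with hub a. Every automorphism fixes the hub and acts on the rim 4-cycle, so Aut(G) ≅ Aut(C_4) = D_4 of order 8.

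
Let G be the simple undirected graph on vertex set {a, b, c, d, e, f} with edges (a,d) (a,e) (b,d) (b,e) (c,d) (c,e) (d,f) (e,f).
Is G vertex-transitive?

Automorphisms preserve degree, but G has vertices of degree 2 and vertices of degree 4; no automorphism maps one to the other, so G is not vertex-transitive.

No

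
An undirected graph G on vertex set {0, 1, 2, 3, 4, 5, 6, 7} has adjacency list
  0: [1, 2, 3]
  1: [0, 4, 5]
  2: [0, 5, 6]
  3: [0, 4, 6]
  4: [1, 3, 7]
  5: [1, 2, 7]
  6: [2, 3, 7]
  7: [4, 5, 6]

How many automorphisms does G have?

G is 3-regular and bipartite on 2^3 = 8 vertices with girth 4; it is the hypercube graph Q_3. The symmetry group of the 3-cube is the hyperoctahedral group B_3 = Z_2 ≀ S_3, of order 2^3·3! = 48.

48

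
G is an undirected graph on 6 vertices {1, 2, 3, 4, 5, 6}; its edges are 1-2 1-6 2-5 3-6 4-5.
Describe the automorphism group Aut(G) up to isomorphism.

the cyclic group of order 2

The degree sequence is [2, 2, 1, 1, 2, 2]; the two degree-1 vertices 3 and 4 are the ends of a path, so G = P_6. A path has exactly one nontrivial symmetry — reversal — giving Aut(G) of order 2.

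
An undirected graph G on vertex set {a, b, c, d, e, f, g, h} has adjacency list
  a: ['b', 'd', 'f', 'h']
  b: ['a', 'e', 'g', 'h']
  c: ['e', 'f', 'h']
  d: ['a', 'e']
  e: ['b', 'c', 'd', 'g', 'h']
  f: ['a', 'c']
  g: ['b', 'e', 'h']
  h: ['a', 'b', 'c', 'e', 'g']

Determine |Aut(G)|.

Degrees alone do not determine every vertex (e.g. a and b both have degree 4), but their neighbour-degree multisets differ: N(a) has degrees [2, 2, 4, 5] while N(b) has degrees [3, 4, 5, 5]. Repeating this refinement separates all vertices, so the only automorphism is the identity.

1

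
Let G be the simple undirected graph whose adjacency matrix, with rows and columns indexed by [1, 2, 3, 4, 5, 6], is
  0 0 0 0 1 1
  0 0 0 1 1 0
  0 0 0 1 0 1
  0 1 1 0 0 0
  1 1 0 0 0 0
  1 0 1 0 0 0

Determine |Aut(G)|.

12

G is 2-regular and connected on 6 vertices, i.e. the cycle C_6. The automorphisms of the 6-cycle are exactly the symmetries of a regular 6-gon: the dihedral group D_6, |D_6| = 12.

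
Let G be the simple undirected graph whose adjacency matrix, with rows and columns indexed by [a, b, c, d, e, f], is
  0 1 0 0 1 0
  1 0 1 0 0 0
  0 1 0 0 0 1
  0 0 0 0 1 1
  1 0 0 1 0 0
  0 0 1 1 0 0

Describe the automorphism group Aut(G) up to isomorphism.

Every vertex has degree 2 and the graph is connected, so G is the 6-cycle C_6. The automorphisms of the 6-cycle are exactly the symmetries of a regular 6-gon: the dihedral group D_6, |D_6| = 12.

the dihedral group of order 12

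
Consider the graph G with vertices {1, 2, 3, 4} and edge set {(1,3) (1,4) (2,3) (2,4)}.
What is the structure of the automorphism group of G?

G is 2-regular and bipartite with parts {1, 2} and {3, 4} (each part is independent and every cross-pair is an edge), so G = K_{2,2}. Each part can be permuted independently (S_2 × S_2) and the two equal-size parts can also be swapped, giving (S_2 × S_2) ⋊ Z_2 of order 2·(2!)² = 8.

(S_2 × S_2) ⋊ Z_2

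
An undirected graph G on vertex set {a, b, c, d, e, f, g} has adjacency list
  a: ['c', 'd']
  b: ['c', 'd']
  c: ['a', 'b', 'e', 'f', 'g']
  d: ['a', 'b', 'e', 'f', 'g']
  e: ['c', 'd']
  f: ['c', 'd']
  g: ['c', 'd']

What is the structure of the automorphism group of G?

The vertices split by degree into {c, d} (degree 5) and {a, b, e, f, g} (degree 2); every edge runs between the two parts, so G is the complete bipartite graph K_{2,5}. Automorphisms preserve the bipartition setwise (since the parts differ in size) and act as S_2 × S_5 within it; |Aut| = 240.

S_2 × S_5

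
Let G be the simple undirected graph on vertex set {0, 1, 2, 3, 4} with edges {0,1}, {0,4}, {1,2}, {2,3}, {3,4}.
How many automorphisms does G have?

G is 2-regular and connected on 5 vertices, i.e. the cycle C_5. The automorphisms of the 5-cycle are exactly the symmetries of a regular 5-gon: the dihedral group D_5, |D_5| = 10.

10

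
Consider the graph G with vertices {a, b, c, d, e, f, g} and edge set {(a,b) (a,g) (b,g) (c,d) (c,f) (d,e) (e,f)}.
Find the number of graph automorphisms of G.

G has two connected components, {c, d, e, f} and {a, b, g}; each is 2-regular, so G = C_4 ⊔ C_3. The components are non-isomorphic (different sizes), so Aut(G) = Aut(C_4) × Aut(C_3) = D_4 × D_3 of order 8·6 = 48.

48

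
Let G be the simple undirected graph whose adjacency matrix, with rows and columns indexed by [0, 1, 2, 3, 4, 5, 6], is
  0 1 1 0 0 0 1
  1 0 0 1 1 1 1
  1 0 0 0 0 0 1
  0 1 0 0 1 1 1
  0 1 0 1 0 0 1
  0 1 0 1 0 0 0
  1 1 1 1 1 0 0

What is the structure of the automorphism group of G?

The degree sequence is [3, 5, 2, 4, 3, 2, 5]. Checking the degree-preserving permutations of the vertex set shows that none except the identity preserves every edge, so Aut(G) is trivial.

{e}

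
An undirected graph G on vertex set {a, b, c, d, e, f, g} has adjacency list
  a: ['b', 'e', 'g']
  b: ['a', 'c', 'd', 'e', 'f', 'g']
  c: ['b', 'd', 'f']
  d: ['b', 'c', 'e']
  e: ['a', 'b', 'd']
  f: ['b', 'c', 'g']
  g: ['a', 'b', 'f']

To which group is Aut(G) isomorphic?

Vertex b is the unique vertex of degree 6; the remaining 6 vertices each have degree 3 and induce a cycle, so G is the wheel on 7 vertices with hub b. With the hub fixed, the remaining symmetry is that of the rim cycle C_6, giving the dihedral group D_6.

the dihedral group of order 12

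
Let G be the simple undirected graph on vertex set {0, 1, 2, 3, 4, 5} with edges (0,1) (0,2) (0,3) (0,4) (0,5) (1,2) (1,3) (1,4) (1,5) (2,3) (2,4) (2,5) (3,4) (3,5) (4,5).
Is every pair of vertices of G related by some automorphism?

Yes

Every vertex has degree 5, so G is the complete graph K_6. Every bijection on the vertex set is an automorphism of K_6; hence Aut(K_6) ≅ S_6, order 720. Under this action every vertex can be carried to every other, so G is vertex-transitive.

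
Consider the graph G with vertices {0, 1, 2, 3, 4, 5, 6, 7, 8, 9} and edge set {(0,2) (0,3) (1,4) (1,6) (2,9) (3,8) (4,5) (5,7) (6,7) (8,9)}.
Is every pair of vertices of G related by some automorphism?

G has two connected components, {0, 2, 3, 8, 9} and {1, 4, 5, 6, 7}; each is 2-regular, so G = C_5 ⊔ C_5. Aut of a disjoint union of two copies of C_5 is the wreath product D_5 ≀ Z_2, of order 2·10² = 200. This group acts transitively on the 10 vertices.

Yes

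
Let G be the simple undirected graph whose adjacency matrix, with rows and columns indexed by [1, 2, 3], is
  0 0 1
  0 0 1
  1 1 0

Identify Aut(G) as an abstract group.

The degree sequence is [1, 1, 2]; the two degree-1 vertices 1 and 2 are the ends of a path, so G = P_3. A path has exactly one nontrivial symmetry — reversal — giving Aut(G) of order 2.

Z_2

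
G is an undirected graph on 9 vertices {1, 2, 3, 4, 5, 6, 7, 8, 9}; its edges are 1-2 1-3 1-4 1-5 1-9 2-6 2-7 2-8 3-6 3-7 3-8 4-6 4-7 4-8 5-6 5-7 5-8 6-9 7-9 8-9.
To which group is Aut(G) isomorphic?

The vertices split by degree into {1, 6, 7, 8} (degree 5) and {2, 3, 4, 5, 9} (degree 4); every edge runs between the two parts, so G is the complete bipartite graph K_{4,5}. The parts have unequal sizes, so no automorphism swaps them; each part is permuted independently, giving S_4 × S_5 of order 4!·5! = 2880.

S_4 × S_5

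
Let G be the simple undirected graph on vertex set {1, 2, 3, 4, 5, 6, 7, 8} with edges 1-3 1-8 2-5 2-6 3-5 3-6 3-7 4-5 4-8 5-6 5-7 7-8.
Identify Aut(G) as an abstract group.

{e}

The degree sequence is [2, 2, 4, 2, 5, 3, 3, 3]. Checking the degree-preserving permutations of the vertex set shows that none except the identity preserves every edge, so Aut(G) is trivial.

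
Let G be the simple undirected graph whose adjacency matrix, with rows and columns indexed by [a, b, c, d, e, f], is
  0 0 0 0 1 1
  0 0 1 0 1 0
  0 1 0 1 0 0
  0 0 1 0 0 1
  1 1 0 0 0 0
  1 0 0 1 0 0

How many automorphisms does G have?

Every vertex has degree 2 and the graph is connected, so G is the 6-cycle C_6. C_6 has 6 rotations and 6 reflections, so Aut(C_6) ≅ D_6 of order 12.

12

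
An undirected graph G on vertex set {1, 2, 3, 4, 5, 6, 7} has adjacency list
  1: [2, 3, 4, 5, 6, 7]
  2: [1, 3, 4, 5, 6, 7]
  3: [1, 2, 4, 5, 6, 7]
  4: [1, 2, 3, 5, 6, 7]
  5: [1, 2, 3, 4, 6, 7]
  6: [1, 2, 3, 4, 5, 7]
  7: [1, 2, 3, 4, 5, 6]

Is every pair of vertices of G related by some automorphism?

Yes

Every vertex has degree 6, so G is the complete graph K_7. Any permutation of the 7 vertices preserves K_7, so Aut(K_7) = S_7 of order 7! = 5040. This group acts transitively on the 7 vertices.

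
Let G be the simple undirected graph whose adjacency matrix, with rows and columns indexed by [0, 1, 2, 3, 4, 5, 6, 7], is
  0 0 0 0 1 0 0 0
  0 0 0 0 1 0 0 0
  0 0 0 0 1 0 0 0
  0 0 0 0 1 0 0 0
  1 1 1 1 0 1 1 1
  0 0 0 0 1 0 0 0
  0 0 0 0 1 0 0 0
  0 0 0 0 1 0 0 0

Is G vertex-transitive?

Vertex 4 is the only vertex of degree 7, so every automorphism fixes it; G is not vertex-transitive.

No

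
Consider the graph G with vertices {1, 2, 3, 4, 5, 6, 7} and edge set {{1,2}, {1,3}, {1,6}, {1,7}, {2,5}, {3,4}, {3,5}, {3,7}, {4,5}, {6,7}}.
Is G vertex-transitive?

Automorphisms preserve degree, but G has vertices of degree 2 and vertices of degree 4; no automorphism maps one to the other, so G is not vertex-transitive.

No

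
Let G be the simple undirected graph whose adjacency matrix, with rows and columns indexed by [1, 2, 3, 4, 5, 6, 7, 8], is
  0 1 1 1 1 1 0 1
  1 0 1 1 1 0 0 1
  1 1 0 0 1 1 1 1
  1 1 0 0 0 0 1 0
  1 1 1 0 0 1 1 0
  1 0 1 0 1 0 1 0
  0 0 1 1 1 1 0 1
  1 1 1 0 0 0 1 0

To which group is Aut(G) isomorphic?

the trivial group

The degree sequence is [6, 5, 6, 3, 5, 4, 5, 4]. Checking the degree-preserving permutations of the vertex set shows that none except the identity preserves every edge, so Aut(G) is trivial.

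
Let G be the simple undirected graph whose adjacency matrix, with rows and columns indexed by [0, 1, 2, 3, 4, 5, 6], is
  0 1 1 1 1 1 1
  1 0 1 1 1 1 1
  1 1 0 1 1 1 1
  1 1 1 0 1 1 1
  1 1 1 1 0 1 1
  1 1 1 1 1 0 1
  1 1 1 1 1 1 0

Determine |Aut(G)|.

Every vertex has degree 6, so G is the complete graph K_7. Any permutation of the 7 vertices preserves K_7, so Aut(K_7) = S_7 of order 7! = 5040.

5040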